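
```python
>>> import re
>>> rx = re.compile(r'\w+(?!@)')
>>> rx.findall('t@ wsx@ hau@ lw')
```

Because the assertion is negative and zero-width, positions next to the forbidden text are skipped.
Matches: at [3:5] → 'ws'; at [8:10] → 'ha'; at [13:15] → 'lw'.
`findall` yields the raw match text (3 of them) because the pattern has no groups.

['ws', 'ha', 'lw']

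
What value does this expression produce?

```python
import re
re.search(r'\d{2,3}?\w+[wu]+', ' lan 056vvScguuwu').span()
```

Pattern: 2 to 3 of a digit (lazy), then one or more of a word character; then one or more of one of [wu].
`re.search` tries every starting position until one works.
The match spans [5:17] → '056vvScguuwu'.

(5, 17)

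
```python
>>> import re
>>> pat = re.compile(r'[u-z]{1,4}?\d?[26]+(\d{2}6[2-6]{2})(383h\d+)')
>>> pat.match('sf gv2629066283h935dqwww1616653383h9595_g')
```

None

Pattern: 1 to 4 of a character in [u-z] (lazy), then optionally a digit, then one or more of one of [26]; then exactly 2 of a digit, then the literal '6', then exactly 2 of a character in [2-6] (captured); then the literal '383', then a literal 'h', then one or more of a digit (captured).
`re.match` won't scan ahead — the pattern has to work from the very first character.
Here the string doesn't start with a match, so the call returns None.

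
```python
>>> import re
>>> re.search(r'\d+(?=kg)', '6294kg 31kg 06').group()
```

'6294'

Because the assertion is zero-width, the text it checks is not consumed and won't appear in the result.
The match spans [0:4] → '6294'.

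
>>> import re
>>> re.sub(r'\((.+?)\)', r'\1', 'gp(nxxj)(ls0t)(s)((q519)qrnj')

'gpnxxjls0ts(q519qrnj'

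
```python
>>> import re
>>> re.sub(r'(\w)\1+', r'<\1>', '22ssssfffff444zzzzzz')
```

'<2><s><f><4><z>'

A backreference is literal: `\1` must see the identical characters the first group matched.
`\1` in the replacement pulls in group 1's text for each match.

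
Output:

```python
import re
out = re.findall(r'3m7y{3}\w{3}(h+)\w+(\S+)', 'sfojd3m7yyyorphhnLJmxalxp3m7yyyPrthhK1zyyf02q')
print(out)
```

This matches the literal '3m7', then exactly 3 of the literal 'y', then exactly 3 of a word character; then one or more of a literal 'h' (captured); then one or more of a word character; then one or more of a non-whitespace character (captured).
`findall` packs the 2 group values into a tuple for every match.

[('hh', 'q')]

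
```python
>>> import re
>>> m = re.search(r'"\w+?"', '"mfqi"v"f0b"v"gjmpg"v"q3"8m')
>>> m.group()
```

'"mfqi"'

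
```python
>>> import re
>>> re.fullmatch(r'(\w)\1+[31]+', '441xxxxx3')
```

`re.fullmatch` is like wrapping the pattern in `^…$` (in single-line mode).
Here the string isn't matched end-to-end, so the call returns None.

None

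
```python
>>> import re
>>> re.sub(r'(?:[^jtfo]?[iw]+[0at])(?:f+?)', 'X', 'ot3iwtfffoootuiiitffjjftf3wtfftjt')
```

`sub` substitutes 'X' at each match site.

'otXffoootXfjjftfXftjt'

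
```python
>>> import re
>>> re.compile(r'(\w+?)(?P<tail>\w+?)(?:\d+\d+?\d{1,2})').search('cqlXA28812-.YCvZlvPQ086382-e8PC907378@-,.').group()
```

'cqlXA28812'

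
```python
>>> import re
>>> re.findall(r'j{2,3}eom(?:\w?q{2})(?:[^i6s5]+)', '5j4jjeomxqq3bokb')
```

['jjeomxqq3bokb']

The pattern matches 2 to 3 of the literal 'j', then the literal 'eom'; then optionally a word character, then exactly 2 of the literal 'q' (non-capturing group); then one or more of any character except [i6s5] (non-capturing group).
Scanning left to right: at [3:16] → 'jjeomxqq3bokb'.
With no groups in the pattern, `findall` gives back each whole match — 1 here.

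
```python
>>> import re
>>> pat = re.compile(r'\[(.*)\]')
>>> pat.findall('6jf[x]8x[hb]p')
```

`findall` collects group 1 from the one match (1 total).

['x]8x[hb']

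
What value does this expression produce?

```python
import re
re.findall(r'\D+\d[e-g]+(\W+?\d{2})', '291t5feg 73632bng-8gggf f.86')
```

[' 73']

`findall` collects group 1 from the one match (1 total).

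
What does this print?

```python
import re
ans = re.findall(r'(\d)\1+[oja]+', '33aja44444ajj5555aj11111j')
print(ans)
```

['3', '4', '5', '1']

`\1` is not a pattern — it's the concrete string captured by group 1, re-applied verbatim.
Walking the string: at [0:5] match '33aja', group 1 = '3'; at [5:13] match '44444ajj', group 1 = '4'; at [13:19] match '5555aj', group 1 = '5'; at [19:25] match '11111j', group 1 = '1'.
One capturing group, so `findall` returns just the captured substring from each match — 4 in all.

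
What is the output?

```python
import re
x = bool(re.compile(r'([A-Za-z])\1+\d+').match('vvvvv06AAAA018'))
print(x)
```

True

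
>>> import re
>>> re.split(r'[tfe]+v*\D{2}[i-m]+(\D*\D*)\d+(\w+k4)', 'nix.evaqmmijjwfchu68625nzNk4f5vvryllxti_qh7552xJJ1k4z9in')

['nix.', 'wfchu', 'nzNk4f5vvryllxti_qh7552xJJ1k4', 'z9in']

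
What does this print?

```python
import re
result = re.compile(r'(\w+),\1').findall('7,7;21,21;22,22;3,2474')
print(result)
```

A backreference is literal: `\1` must see the identical characters the first group matched.
Scanning left to right: at [0:3] match '7,7', group 1 = '7'; at [4:9] match '21,21', group 1 = '21'; at [10:15] match '22,22', group 1 = '22'.
`findall` collects group 1 from each match (3 total).

['7', '21', '22']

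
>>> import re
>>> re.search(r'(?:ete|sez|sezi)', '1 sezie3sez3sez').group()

Alternation isn't longest-match — the leftmost alternative that fits at this position is chosen.
Unlike `match`, `search` isn't anchored — it looks for the pattern anywhere in the string.
The match spans [2:5] → 'sez'.

'sez'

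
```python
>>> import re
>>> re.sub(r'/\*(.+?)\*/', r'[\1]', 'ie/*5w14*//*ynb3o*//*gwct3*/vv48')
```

'ie[5w14][ynb3o][gwct3]vv48'

Matches: at [2:10] → '/*5w14*/'; at [10:19] → '/*ynb3o*/'; at [19:28] → '/*gwct3*/'.
`\1` in the replacement pulls in group 1's text for each match.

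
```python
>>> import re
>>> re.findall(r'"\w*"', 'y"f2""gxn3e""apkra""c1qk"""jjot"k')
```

With no groups in the pattern, `findall` gives back each whole match — 5 here.

['"f2"', '"gxn3e"', '"apkra"', '"c1qk"', '""']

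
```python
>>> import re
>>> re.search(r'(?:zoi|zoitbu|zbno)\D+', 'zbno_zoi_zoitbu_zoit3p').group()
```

The match spans [0:20] → 'zbno_zoi_zoitbu_zoit'.

'zbno_zoi_zoitbu_zoit'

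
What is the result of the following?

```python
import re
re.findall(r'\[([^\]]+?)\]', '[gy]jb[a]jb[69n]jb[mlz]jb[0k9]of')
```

['gy', 'a', '69n', 'mlz', '0k9']

With a single group, `findall` returns only what that group captured — 5 items.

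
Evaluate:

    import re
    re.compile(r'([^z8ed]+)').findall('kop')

['kop']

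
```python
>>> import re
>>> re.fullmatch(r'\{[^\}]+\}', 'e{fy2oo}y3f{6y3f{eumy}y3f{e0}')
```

None

For `fullmatch`, every character of the input must be accounted for by the pattern.
Here there's no way to consume every character, so the call returns None.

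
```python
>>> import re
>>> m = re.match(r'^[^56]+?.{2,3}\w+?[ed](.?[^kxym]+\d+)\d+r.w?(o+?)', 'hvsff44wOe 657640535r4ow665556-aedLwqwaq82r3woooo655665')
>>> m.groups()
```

(' 657640535r4ow665556-aedLwqwaq8', 'o')

The match spans [0:46] → 'hvsff44wOe 657640535r4ow665556-aedLwqwaq82r3wo'.
Captured: group 1 = ' 657640535r4ow665556-aedLwqwaq8', group 2 = 'o'.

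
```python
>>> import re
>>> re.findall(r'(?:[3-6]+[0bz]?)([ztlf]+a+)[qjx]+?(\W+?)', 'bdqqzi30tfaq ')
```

[('tfa', ' ')]

With 2 capturing groups, `findall` returns a 2-tuple per match.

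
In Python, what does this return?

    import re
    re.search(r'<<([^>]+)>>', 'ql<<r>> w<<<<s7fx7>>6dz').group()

The match spans [2:7] → '<<r>>'.

'<<r>>'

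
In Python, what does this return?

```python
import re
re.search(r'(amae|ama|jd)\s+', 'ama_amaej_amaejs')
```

Here the pattern never matches, so the call returns None.

None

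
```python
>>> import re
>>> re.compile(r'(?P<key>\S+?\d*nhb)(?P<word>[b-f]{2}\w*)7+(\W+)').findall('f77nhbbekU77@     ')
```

[('f77nhb', 'bekU7', '@     ')]

Pattern: one or more of a non-whitespace character (lazy), then zero or more of a digit, then the literal 'nhb' (captured as 'key'); then exactly 2 of a character in [b-f], then zero or more of a word character (captured as 'word'); then one or more of a literal '7'; then one or more of a non-word character (captured).
Walking the string: at [0:18] match 'f77nhbbekU77@     ', groups = ('f77nhb', 'bekU7', '@     ').
With 3 capturing groups, `findall` returns a 3-tuple per match.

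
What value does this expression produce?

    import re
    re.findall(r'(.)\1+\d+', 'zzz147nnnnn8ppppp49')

After group 1 captures some text, `\1` only succeeds where that same text appears again.
Walking the string: at [0:6] match 'zzz147', group 1 = 'z'; at [6:12] match 'nnnnn8', group 1 = 'n'; at [12:19] match 'ppppp49', group 1 = 'p'.
With a single group, `findall` returns only what that group captured — 3 items.

['z', 'n', 'p']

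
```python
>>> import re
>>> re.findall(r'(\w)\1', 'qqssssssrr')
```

['q', 's', 's', 's', 'r']

After group 1 captures some text, `\1` only succeeds where that same text appears again.
`findall` collects group 1 from each match (5 total).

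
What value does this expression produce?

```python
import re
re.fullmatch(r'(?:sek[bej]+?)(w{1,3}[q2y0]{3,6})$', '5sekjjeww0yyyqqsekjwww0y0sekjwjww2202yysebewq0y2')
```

`fullmatch` succeeds only if the pattern covers the string from start to end.
Here there's no way to consume every character, so the call returns None.

None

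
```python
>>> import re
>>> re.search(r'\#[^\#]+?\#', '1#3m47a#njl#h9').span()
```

(1, 8)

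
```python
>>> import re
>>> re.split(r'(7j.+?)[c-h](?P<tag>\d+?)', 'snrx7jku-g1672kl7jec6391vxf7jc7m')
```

This matches the literal '7j', then one or more of any character (lazy) (captured); then a character in [c-h]; then one or more of a digit (lazy) (captured as 'tag').
Because the quantifier is non-greedy, it stops expanding at the earliest point where the rest of the pattern can succeed.
Matches to split on: at [4:11] → '7jku-g1'; at [16:21] → '7jec6'.
Because the pattern has a capturing group, `split` also inserts each captured text between the pieces.

['snrx', '7jku-', '1', '672kl', '7je', '6', '391vxf7jc7m']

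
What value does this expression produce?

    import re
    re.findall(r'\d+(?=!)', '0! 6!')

Because the assertion is zero-width, the text it checks is not consumed and won't appear in the result.
Matches: at [0:1] → '0'; at [3:4] → '6'.
`findall` yields the raw match text (2 of them) because the pattern has no groups.

['0', '6']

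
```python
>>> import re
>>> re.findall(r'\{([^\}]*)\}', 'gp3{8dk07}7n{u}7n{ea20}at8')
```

Walking the string: at [3:10] match '{8dk07}', group 1 = '8dk07'; at [12:15] match '{u}', group 1 = 'u'; at [17:23] match '{ea20}', group 1 = 'ea20'.
With a single group, `findall` returns only what that group captured — 3 items.

['8dk07', 'u', 'ea20']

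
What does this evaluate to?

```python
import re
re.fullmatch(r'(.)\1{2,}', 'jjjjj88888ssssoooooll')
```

None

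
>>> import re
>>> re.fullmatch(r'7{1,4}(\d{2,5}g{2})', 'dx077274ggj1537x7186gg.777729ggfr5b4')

None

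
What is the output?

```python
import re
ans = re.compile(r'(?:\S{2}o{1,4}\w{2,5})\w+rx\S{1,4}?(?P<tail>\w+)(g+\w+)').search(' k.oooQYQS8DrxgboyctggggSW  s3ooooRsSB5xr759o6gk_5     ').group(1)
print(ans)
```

boyctggg

The match spans [1:26] → 'k.oooQYQS8DrxgboyctggggSW'.
Captured: group 1 = 'boyctggg', group 2 = 'gSW'.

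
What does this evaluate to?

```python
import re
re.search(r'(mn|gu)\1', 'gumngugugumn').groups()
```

The match spans [4:8] → 'gugu'.
Captured: group 1 = 'gu'.

('gu',)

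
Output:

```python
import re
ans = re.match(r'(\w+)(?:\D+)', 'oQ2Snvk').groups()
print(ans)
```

('oQ2Snv',)

The pattern matches one or more of a word character (captured); then one or more of a non-digit (non-capturing group).
With `match`, the pattern is implicitly anchored at the beginning.
The match spans [0:7] → 'oQ2Snvk'.
Captured: group 1 = 'oQ2Snv'.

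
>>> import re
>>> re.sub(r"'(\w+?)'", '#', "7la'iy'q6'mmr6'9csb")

'7la#q6#9csb'

`sub` substitutes '#' at each match site.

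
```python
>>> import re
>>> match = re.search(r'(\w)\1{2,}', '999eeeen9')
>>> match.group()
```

The backreference `\1` re-matches whatever the first group consumed, character for character.
`re.search` tries every starting position until one works.
The match spans [0:3] → '999'.
Captured: group 1 = '9'.

'999'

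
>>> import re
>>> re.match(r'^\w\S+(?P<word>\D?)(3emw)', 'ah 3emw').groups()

(' ', '3emw')

The match spans [0:7] → 'ah 3emw'.
Captured: group 1 = ' ', group 2 = '3emw'.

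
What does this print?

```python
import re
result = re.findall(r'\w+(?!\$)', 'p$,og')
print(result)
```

`(?!…)`/`(?<!…)` only lets a position through if the neighbouring text does NOT match; no characters are consumed.
No capturing groups, so `findall` returns the 1 full match string.

['og']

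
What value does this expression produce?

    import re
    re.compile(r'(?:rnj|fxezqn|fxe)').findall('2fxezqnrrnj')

Alternation isn't longest-match — the leftmost alternative that fits at this position is chosen.
Scanning left to right: at [1:7] → 'fxezqn'; at [8:11] → 'rnj'.
Since nothing is captured, `findall` lists the 2 matched substrings directly.

['fxezqn', 'rnj']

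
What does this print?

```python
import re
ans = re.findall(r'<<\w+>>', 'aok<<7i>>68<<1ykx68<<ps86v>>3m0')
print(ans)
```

With no groups in the pattern, `findall` gives back each whole match — 2 here.

['<<7i>>', '<<ps86v>>']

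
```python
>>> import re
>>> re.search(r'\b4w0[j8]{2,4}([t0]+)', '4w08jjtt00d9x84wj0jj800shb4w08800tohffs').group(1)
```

'tt00'

The match spans [0:10] → '4w08jjtt00'.
Captured: group 1 = 'tt00'.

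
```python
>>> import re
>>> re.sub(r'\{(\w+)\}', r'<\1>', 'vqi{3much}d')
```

`\1` in the replacement pulls in group 1's text for each match.

'vqi<3much>d'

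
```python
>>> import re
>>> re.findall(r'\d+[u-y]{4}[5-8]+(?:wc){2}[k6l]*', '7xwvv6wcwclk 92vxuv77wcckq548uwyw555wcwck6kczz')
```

['7xwvv6wcwclk', '548uwyw555wcwck6k']

Pattern: one or more of a digit; then exactly 4 of a character in [u-y], then one or more of a character in [5-8]; then the literal 'wc' repeated 2 times, then zero or more of one of [k6l].
`findall` yields the raw match text (2 of them) because the pattern has no groups.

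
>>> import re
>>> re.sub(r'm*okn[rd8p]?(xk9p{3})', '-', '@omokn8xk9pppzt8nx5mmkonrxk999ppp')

'@o-zt8nx5mmkonrxk999ppp'

Every occurrence is swapped for '-'.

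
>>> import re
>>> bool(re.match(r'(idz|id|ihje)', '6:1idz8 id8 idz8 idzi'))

`match` is anchored at position 0; if the pattern doesn't fit there, it returns None.
Here the string doesn't start with a match, so the call returns None, and `bool(None)` is False.

False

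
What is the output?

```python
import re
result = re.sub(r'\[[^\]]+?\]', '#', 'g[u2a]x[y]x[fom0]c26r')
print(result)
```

`sub` substitutes '#' at each match site.

g#x#x#c26r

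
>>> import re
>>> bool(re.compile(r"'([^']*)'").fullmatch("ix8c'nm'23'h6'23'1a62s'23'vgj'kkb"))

`re.fullmatch` requires the pattern to consume the entire string.
Here the pattern can't cover the whole string, so the call returns None, and `bool(None)` is False.

False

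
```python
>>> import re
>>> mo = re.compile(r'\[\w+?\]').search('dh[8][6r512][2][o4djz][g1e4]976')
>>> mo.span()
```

(2, 5)

`search` walks the string left to right and returns the first match it finds.
The match spans [2:5] → '[8]'.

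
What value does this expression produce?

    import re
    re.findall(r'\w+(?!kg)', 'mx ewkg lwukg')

['mx', 'ewkg', 'lwukg']

A negative assertion filters positions out without eating any characters.
Walking the string: at [0:2] → 'mx'; at [3:7] → 'ewkg'; at [8:13] → 'lwukg'.
With no groups in the pattern, `findall` gives back each whole match — 3 here.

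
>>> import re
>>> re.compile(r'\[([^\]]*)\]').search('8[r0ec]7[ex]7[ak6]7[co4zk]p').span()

Unlike `match`, `search` isn't anchored — it looks for the pattern anywhere in the string.
The match spans [1:7] → '[r0ec]'.
Captured: group 1 = 'r0ec'.

(1, 7)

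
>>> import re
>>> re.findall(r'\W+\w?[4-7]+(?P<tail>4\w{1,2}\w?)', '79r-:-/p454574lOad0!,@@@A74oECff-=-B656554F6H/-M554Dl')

This matches one or more of a non-word character, then optionally a word character, then one or more of a character in [4-7]; then the literal '4', then 1 to 2 of a word character, then optionally a word character (captured as 'tail').
Walking the string: at [3:17] match '-:-/p454574lOa', group 1 = '4lOa'; at [19:30] match '!,@@@A74oEC', group 1 = '4oEC'; at [32:45] match '-=-B656554F6H', group 1 = '4F6H'; at [45:53] match '/-M554Dl', group 1 = '4Dl'.
Because there's exactly one group, `findall` drops the full match and keeps group 1 from each hit.

['4lOa', '4oEC', '4F6H', '4Dl']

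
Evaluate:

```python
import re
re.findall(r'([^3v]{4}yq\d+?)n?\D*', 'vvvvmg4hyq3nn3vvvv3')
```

Pattern: exactly 4 of any character except [3v], then the literal 'yq', then one or more of a digit (lazy) (captured); then optionally the literal 'n', then zero or more of a non-digit.
Scanning left to right: at [4:13] match 'mg4hyq3nn', group 1 = 'mg4hyq3'.
Because there's exactly one group, `findall` drops the full match and keeps group 1 from the one hit.

['mg4hyq3']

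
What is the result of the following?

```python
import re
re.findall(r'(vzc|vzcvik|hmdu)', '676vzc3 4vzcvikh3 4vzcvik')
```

Alternation tries branches left to right and keeps the first one that lets the overall match succeed at that position.
`findall` collects group 1 from each match (3 total).

['vzc', 'vzc', 'vzc']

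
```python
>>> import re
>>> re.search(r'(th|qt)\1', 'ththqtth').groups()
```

A backreference is literal: `\1` must see the identical characters the first group matched.
`re.search` scans for the first position where the pattern succeeds.
The match spans [0:4] → 'thth'.
Captured: group 1 = 'th'.

('th',)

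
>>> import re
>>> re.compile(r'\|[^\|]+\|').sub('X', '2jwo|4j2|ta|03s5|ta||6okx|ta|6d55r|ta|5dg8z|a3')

'2jwoXtaXta|XtaXtaXa3'

Matches: at [4:9] → '|4j2|'; at [11:17] → '|03s5|'; at [20:26] → '|6okx|'; at [28:35] → '|6d55r|'; at [37:44] → '|5dg8z|'.
Each match is replaced by 'X'.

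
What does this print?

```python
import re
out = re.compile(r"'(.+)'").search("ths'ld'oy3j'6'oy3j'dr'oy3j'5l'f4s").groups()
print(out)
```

The match spans [3:30] → "'ld'oy3j'6'oy3j'dr'oy3j'5l'".
Captured: group 1 = "ld'oy3j'6'oy3j'dr'oy3j'5l".

("ld'oy3j'6'oy3j'dr'oy3j'5l",)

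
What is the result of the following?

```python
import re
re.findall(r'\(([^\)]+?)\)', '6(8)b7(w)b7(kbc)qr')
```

['8', 'w', 'kbc']

Because there's exactly one group, `findall` drops the full match and keeps group 1 from each hit.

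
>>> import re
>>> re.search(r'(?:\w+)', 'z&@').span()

(0, 1)

Pattern: one or more of a word character (non-capturing group).
`search` walks the string left to right and returns the first match it finds.
The match spans [0:1] → 'z'.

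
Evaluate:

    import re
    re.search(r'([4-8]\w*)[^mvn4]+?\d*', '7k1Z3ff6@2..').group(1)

'7k1Z3ff6'

The match spans [0:10] → '7k1Z3ff6@2'.
Captured: group 1 = '7k1Z3ff6'.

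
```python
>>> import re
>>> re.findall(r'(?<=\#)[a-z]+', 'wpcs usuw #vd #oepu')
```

['vd', 'oepu']

Lookahead/lookbehind check context without consuming it, so the matched span excludes the asserted characters.
Scanning left to right: at [11:13] → 'vd'; at [15:19] → 'oepu'.
Since nothing is captured, `findall` lists the 2 matched substrings directly.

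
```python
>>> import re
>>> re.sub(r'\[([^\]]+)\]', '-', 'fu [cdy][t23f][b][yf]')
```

Matches: at [3:8] → '[cdy]'; at [8:14] → '[t23f]'; at [14:17] → '[b]'; at [17:21] → '[yf]'.
Every occurrence is swapped for '-'.

'fu ----'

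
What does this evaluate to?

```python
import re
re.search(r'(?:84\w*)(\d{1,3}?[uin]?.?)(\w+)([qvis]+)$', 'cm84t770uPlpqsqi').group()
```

'84t770uPlpqsqi'

The pattern matches the literal '84', then zero or more of a word character (non-capturing group); then 1 to 3 of a digit (lazy), then optionally one of [uin], then optionally any character (captured); then one or more of a word character (captured); then one or more of one of [qvis] (captured); then anchored at the end.
`re.search` scans for the first position where the pattern succeeds.
The match spans [2:16] → '84t770uPlpqsqi'.
Captured: group 1 = '0uP', group 2 = 'lpqsq', group 3 = 'i'.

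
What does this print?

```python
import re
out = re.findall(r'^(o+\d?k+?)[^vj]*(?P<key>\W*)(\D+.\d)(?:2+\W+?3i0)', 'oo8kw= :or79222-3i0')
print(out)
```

[('oo8k', '', 'r79')]

This matches anchored at the start of the string; then one or more of the literal 'o', then optionally a digit, then one or more of the literal 'k' (lazy) (captured); then zero or more of any character except [vj]; then zero or more of a non-word character (captured as 'key'); then one or more of a non-digit, then any character, then a digit (captured); then one or more of a literal '2', then one or more of a non-word character (lazy), then the literal '3i0' (non-capturing group).
Matches: at [0:19] match 'oo8kw= :or79222-3i0', groups = ('oo8k', '', 'r79').
3 groups means the one result is a tuple of 3 captured strings — 1 here.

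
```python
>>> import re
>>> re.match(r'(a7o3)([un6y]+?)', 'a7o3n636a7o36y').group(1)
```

This matches the literal 'a7o', then a literal '3' (captured); then one or more of one of [un6y] (lazy) (captured).
`re.match` only tries the pattern at the start of the string.
The match spans [0:5] → 'a7o3n'.
Captured: group 1 = 'a7o3', group 2 = 'n'.

'a7o3'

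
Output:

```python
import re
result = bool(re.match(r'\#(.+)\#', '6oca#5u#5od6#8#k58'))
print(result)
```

With `match`, the pattern is implicitly anchored at the beginning.
Here position 0 doesn't satisfy it, so the call returns None, and `bool(None)` is False.

False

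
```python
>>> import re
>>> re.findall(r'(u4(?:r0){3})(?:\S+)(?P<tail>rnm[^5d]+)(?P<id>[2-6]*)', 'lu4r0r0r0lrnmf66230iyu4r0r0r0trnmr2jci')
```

The pattern matches the literal 'u4', then the literal 'r0' repeated 3 times (captured); then one or more of a non-whitespace character (non-capturing group); then the literal 'rnm', then one or more of any character except [5d] (captured as 'tail'); then zero or more of a character in [2-6] (captured as 'id').
Matches: at [1:38] match 'u4r0r0r0lrnmf66230iyu4r0r0r0trnmr2jci', groups = ('u4r0r0r0', 'rnmr2jci', '').
3 groups means the one result is a tuple of 3 captured strings — 1 here.

[('u4r0r0r0', 'rnmr2jci', '')]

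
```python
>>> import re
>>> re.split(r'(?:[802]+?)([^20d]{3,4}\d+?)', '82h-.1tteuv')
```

['', 'h-.1', 'tteuv']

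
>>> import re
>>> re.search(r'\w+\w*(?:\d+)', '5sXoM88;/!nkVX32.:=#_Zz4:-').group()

Pattern: one or more of a word character; then zero or more of a word character; then one or more of a digit (non-capturing group).
`re.search` scans for the first position where the pattern succeeds.
The match spans [0:7] → '5sXoM88'.

'5sXoM88'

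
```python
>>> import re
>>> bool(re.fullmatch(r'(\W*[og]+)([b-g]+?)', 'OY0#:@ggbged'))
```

`fullmatch` succeeds only if the pattern covers the string from start to end.
Here there's no way to consume every character, so the call returns None, and `bool(None)` is False.

False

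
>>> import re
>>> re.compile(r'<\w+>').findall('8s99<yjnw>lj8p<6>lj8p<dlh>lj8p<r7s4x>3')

['<yjnw>', '<6>', '<dlh>', '<r7s4x>']

Since nothing is captured, `findall` lists the 4 matched substrings directly.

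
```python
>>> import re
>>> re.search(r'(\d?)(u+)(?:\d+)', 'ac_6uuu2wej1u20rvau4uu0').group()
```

'6uuu2'

The pattern matches optionally a digit (captured); then one or more of a literal 'u' (captured); then one or more of a digit (non-capturing group).
`re.search` tries every starting position until one works.
The match spans [3:8] → '6uuu2'.
Captured: group 1 = '6', group 2 = 'uuu'.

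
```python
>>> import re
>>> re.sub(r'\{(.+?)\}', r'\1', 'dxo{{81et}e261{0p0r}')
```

'dxo{81ete2610p0r'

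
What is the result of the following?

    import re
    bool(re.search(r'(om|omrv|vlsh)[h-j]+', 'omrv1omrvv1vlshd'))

False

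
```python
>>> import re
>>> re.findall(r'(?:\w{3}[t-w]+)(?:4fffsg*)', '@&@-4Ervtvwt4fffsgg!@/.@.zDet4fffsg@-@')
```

This matches exactly 3 of a word character, then one or more of a character in [t-w] (non-capturing group); then the literal '4f', then the literal 'ffs', then zero or more of the literal 'g' (non-capturing group).
Matches: at [4:19] → '4Ervtvwt4fffsgg'; at [25:35] → 'zDet4fffsg'.
No capturing groups, so `findall` returns the 2 full match strings.

['4Ervtvwt4fffsgg', 'zDet4fffsg']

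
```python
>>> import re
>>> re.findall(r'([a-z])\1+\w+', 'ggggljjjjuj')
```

After group 1 captures some text, `\1` only succeeds where that same text appears again.
With a single group, `findall` returns only what that group captured — 1 item.

['g']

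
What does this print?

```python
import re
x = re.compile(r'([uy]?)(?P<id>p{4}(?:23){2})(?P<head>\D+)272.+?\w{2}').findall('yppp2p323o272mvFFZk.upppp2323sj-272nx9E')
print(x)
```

[('u', 'pppp2323', 'sj-')]

Pattern: optionally one of [uy] (captured); then exactly 4 of a literal 'p', then the literal '23' repeated 2 times (captured as 'id'); then one or more of a non-digit (captured as 'head'); then the literal '272', then one or more of any character (lazy), then exactly 2 of a word character.
Scanning left to right: at [20:38] match 'upppp2323sj-272nx9', groups = ('u', 'pppp2323', 'sj-').
3 groups means the one result is a tuple of 3 captured strings — 1 here.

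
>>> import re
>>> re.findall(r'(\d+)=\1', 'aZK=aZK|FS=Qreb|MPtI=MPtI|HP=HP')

[]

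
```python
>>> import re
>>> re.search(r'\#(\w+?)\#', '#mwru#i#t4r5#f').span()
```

The match spans [0:6] → '#mwru#'.

(0, 6)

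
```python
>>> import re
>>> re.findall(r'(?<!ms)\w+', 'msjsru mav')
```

['msjsru', 'mav']

The negative lookahead/lookbehind blocks any match where the forbidden context is present.
Walking the string: at [0:6] → 'msjsru'; at [7:10] → 'mav'.
Since nothing is captured, `findall` lists the 2 matched substrings directly.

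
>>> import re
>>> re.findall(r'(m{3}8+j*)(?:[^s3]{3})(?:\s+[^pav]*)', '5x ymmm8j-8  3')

Pattern: exactly 3 of the literal 'm', then one or more of the literal '8', then zero or more of the literal 'j' (captured); then exactly 3 of any character except [s3] (non-capturing group); then one or more of whitespace, then zero or more of any character except [pav] (non-capturing group).
Because there's exactly one group, `findall` drops the full match and keeps group 1 from the one hit.

['mmm8j']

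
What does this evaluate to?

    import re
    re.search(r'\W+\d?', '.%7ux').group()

This matches one or more of a non-word character; then optionally a digit.
`re.search` scans for the first position where the pattern succeeds.
The match spans [0:3] → '.%7'.

'.%7'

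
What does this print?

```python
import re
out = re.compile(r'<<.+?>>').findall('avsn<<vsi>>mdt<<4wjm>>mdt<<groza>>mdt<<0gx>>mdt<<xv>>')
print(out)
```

A `+?`/`*?`/`{m,n}?` starts at its minimum and grows only as far as needed for what follows to match.
Matches: at [4:11] → '<<vsi>>'; at [14:22] → '<<4wjm>>'; at [25:34] → '<<groza>>'; at [37:44] → '<<0gx>>'; at [47:53] → '<<xv>>'.
Since nothing is captured, `findall` lists the 5 matched substrings directly.

['<<vsi>>', '<<4wjm>>', '<<groza>>', '<<0gx>>', '<<xv>>']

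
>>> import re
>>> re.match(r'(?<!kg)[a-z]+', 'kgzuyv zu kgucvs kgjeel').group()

Because the assertion is negative and zero-width, positions next to the forbidden text are skipped.
`match` is anchored at position 0; if the pattern doesn't fit there, it returns None.
The match spans [0:6] → 'kgzuyv'.

'kgzuyv'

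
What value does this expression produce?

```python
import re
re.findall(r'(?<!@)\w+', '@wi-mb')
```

['i', 'mb']

The negative lookaround is zero-width — it rules out positions where the adjacent text would match, without consuming anything.
Scanning left to right: at [2:3] → 'i'; at [4:6] → 'mb'.
With no groups in the pattern, `findall` gives back each whole match — 2 here.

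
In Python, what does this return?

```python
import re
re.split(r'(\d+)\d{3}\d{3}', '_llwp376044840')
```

The pattern matches one or more of a digit (captured); then exactly 3 of a digit, then exactly 3 of a digit.
Matches to split on: at [5:14] → '376044840'.
The group in the pattern means `split` returns the separators' captures alongside the pieces.

['_llwp', '376', '']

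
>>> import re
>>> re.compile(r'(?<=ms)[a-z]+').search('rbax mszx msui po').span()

(7, 9)

The `(?=…)`/`(?<=…)` assertion just peeks at neighbouring text; it doesn't advance the match position.
The match spans [7:9] → 'zx'.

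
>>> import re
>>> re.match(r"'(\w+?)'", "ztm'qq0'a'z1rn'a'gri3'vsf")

None

`match` is anchored at position 0; if the pattern doesn't fit there, it returns None.
Here the string doesn't start with a match, so the call returns None.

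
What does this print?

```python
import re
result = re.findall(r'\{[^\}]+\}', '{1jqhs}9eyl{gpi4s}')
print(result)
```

['{1jqhs}', '{gpi4s}']

With no groups in the pattern, `findall` gives back each whole match — 2 here.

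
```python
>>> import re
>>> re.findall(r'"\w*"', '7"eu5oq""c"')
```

Scanning left to right: at [1:8] → '"eu5oq"'; at [8:11] → '"c"'.
With no groups in the pattern, `findall` gives back each whole match — 2 here.

['"eu5oq"', '"c"']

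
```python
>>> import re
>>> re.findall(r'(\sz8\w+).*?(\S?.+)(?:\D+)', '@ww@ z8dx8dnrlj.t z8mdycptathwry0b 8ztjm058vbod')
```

[(' z8dx8dnrlj', '.t z8mdycptathwry0b 8ztjm058vbo')]

The `?` after the quantifier makes it lazy — it takes as little as possible before letting the rest of the pattern try.
Multiple groups make `findall` return tuples — one 2-tuple for the one match.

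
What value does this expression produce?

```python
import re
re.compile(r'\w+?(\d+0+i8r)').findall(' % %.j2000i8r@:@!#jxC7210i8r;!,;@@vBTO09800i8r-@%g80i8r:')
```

['2000i8r', '7210i8r', '09800i8r', '80i8r']

This matches one or more of a word character (lazy); then one or more of a digit, then one or more of the literal '0', then the literal 'i8r' (captured).
With the lazy modifier that quantifier settles for the fewest repetitions that let the rest of the pattern succeed (the atoms after it are unaffected and can still be greedy).
Scanning left to right: at [5:13] match 'j2000i8r', group 1 = '2000i8r'; at [18:28] match 'jxC7210i8r', group 1 = '7210i8r'; at [34:46] match 'vBTO09800i8r', group 1 = '09800i8r'; at [49:55] match 'g80i8r', group 1 = '80i8r'.
Because there's exactly one group, `findall` drops the full match and keeps group 1 from each hit.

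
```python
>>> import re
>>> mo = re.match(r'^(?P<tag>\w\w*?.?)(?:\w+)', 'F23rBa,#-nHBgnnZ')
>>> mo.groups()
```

The match spans [0:6] → 'F23rBa'.
Captured: group 1 = 'F2'.

('F2',)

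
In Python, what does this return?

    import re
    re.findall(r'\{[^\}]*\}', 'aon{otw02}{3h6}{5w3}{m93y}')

Scanning left to right: at [3:10] → '{otw02}'; at [10:15] → '{3h6}'; at [15:20] → '{5w3}'; at [20:26] → '{m93y}'.
Since nothing is captured, `findall` lists the 4 matched substrings directly.

['{otw02}', '{3h6}', '{5w3}', '{m93y}']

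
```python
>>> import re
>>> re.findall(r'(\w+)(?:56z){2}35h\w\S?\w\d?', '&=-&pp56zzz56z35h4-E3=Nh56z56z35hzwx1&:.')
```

`findall` collects group 1 from the one match (1 total).

['Nh']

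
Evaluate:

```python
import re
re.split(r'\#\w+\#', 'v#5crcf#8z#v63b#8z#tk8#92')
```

['v', '8z', '8z', '92']

Splitting on the pattern gives 4 pieces.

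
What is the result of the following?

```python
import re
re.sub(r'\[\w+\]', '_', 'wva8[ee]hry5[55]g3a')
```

'wva8_hry5_g3a'

`sub` substitutes '_' at each match site.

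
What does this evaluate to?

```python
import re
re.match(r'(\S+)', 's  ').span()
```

(0, 1)

Pattern: one or more of a non-whitespace character (captured).
`re.match` only tries the pattern at the start of the string.
The match spans [0:1] → 's'.
Captured: group 1 = 's'.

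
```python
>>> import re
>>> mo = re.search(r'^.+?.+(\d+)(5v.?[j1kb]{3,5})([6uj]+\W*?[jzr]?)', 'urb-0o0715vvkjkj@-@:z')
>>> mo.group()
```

'urb-0o0715vvkjkj'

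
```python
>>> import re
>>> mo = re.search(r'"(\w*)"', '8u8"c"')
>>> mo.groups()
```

('c',)

The match spans [3:6] → '"c"'.
Captured: group 1 = 'c'.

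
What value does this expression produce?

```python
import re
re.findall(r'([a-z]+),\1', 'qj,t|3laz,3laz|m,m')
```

After group 1 captures some text, `\1` only succeeds where that same text appears again.
Scanning left to right: at [15:18] match 'm,m', group 1 = 'm'.
`findall` collects group 1 from the one match (1 total).

['m']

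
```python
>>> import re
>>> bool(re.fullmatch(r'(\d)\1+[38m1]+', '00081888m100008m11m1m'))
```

`fullmatch` succeeds only if the pattern covers the string from start to end.
Here there's no way to consume every character, so the call returns None, and `bool(None)` is False.

False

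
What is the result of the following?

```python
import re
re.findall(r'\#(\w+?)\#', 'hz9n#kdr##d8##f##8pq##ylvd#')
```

Matches: at [4:9] match '#kdr#', group 1 = 'kdr'; at [9:13] match '#d8#', group 1 = 'd8'; at [13:16] match '#f#', group 1 = 'f'; at [16:21] match '#8pq#', group 1 = '8pq'; at [21:27] match '#ylvd#', group 1 = 'ylvd'.
`findall` collects group 1 from each match (5 total).

['kdr', 'd8', 'f', '8pq', 'ylvd']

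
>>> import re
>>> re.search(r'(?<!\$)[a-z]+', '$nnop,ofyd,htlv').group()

'nop'

The negative lookaround is zero-width — it rules out positions where the adjacent text would match, without consuming anything.
The match spans [2:5] → 'nop'.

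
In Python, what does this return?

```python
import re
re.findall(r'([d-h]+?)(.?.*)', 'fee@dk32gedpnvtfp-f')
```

[('f', 'ee@dk32gedpnvtfp-f')]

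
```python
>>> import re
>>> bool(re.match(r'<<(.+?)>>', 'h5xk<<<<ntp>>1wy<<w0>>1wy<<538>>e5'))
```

False

`re.match` won't scan ahead — the pattern has to work from the very first character.
Here position 0 doesn't satisfy it, so the call returns None, and `bool(None)` is False.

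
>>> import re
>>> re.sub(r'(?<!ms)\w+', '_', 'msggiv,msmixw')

'_,_'

`(?!…)`/`(?<!…)` only lets a position through if the neighbouring text does NOT match; no characters are consumed.
Matches: at [0:6] → 'msggiv'; at [7:13] → 'msmixw'.
Each match is replaced by '_'.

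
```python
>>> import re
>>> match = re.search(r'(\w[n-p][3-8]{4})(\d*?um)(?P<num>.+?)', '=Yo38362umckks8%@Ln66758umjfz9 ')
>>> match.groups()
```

The pattern matches a word character, then a character in [n-p], then exactly 4 of a character in [3-8] (captured); then zero or more of a digit (lazy), then the literal 'um' (captured); then one or more of any character (lazy) (captured as 'num').
Because the quantifier is non-greedy, it stops expanding at the earliest point where the rest of the pattern can succeed.
`search` walks the string left to right and returns the first match it finds.
The match spans [1:11] → 'Yo38362umc'.
Captured: group 1 = 'Yo3836', group 2 = '2um', group 3 = 'c'.

('Yo3836', '2um', 'c')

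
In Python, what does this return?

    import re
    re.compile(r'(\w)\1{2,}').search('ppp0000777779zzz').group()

The backreference `\1` re-matches whatever the first group consumed, character for character.
The match spans [0:3] → 'ppp'.

'ppp'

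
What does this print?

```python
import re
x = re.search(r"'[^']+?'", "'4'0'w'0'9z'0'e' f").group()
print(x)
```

'4'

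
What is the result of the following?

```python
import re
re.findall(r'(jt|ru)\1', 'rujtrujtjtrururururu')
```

['jt', 'ru', 'ru']

`\1` is not a pattern — it's the concrete string captured by group 1, re-applied verbatim.
Scanning left to right: at [6:10] match 'jtjt', group 1 = 'jt'; at [10:14] match 'ruru', group 1 = 'ru'; at [14:18] match 'ruru', group 1 = 'ru'.
One capturing group, so `findall` returns just the captured substring from each match — 3 in all.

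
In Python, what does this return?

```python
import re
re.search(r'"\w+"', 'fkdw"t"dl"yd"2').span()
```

The match spans [4:7] → '"t"'.

(4, 7)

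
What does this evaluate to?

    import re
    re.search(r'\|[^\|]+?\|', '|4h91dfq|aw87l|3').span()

Unlike `match`, `search` isn't anchored — it looks for the pattern anywhere in the string.
The match spans [0:9] → '|4h91dfq|'.

(0, 9)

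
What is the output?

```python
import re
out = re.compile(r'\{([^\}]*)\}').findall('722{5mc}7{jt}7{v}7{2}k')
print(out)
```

['5mc', 'jt', 'v', '2']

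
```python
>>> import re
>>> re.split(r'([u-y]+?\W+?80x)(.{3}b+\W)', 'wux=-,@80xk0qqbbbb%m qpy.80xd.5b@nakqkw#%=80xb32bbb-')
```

['wux=-,@80xk0qqbbbb%m qp', 'y.80x', 'd.5b@', 'nakqk', 'w#%=80x', 'b32bbb-', '']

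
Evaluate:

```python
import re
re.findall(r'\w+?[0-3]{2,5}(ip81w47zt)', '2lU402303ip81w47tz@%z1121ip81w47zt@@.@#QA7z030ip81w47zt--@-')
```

['ip81w47zt', 'ip81w47zt']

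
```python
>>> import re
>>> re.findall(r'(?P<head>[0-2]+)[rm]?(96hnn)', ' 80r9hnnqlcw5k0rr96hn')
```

Multiple groups make `findall` return tuples — one 2-tuple for each match.
Nothing in the string satisfies the pattern, so the list is empty.

[]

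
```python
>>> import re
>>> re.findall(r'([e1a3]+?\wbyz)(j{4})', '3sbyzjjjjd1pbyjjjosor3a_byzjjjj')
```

Pattern: one or more of one of [e1a3] (lazy), then a word character, then the literal 'byz' (captured); then exactly 4 of a literal 'j' (captured).
Matches: at [0:9] match '3sbyzjjjj', groups = ('3sbyz', 'jjjj'); at [21:31] match '3a_byzjjjj', groups = ('3a_byz', 'jjjj').
Multiple groups make `findall` return tuples — one 2-tuple for each match.

[('3sbyz', 'jjjj'), ('3a_byz', 'jjjj')]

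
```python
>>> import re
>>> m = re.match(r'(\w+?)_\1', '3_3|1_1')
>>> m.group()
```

'3_3'

`re.match` won't scan ahead — the pattern has to work from the very first character.
The match spans [0:3] → '3_3'.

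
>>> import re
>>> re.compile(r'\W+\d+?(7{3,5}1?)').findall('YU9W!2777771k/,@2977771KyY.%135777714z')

The pattern matches one or more of a non-word character, then one or more of a digit (lazy); then 3 to 5 of a literal '7', then optionally the literal '1' (captured).
Scanning left to right: at [4:12] match '!2777771', group 1 = '777771'; at [13:23] match '/,@2977771', group 1 = '77771'; at [26:36] match '.%13577771', group 1 = '77771'.
One capturing group, so `findall` returns just the captured substring from each match — 3 in all.

['777771', '77771', '77771']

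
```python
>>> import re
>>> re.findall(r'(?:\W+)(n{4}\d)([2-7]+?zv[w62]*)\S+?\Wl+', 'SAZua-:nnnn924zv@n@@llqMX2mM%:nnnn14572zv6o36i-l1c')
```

[('nnnn9', '24zv'), ('nnnn1', '4572zv6')]

2 groups means each result is a tuple of 2 captured strings — 2 here.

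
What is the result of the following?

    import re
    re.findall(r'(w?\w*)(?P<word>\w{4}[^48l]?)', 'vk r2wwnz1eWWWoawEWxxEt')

Pattern: optionally the literal 'w', then zero or more of a word character (captured); then exactly 4 of a word character, then optionally any character except [48l] (captured as 'word').
2 groups means the one result is a tuple of 2 captured strings — 1 here.

[('r2wwnz1eWWWoawEW', 'xxEt')]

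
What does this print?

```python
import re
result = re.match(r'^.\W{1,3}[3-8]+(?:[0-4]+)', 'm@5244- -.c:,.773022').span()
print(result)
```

(0, 6)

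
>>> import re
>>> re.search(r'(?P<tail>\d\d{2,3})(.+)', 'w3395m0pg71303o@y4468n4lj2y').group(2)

'm0pg71303o@y4468n4lj2y'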